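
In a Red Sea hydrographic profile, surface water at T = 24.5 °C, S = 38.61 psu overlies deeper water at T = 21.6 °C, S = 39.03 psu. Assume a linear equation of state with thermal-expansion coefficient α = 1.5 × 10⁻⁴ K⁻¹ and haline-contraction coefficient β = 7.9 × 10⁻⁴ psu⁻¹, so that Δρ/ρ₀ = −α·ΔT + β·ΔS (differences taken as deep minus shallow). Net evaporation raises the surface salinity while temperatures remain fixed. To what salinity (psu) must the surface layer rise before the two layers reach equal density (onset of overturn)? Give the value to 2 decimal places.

Neutral buoyancy requires −α(T_deep − T_surf) + β(S_deep − S_surf′) = 0.
S_surf′ = S_deep − (α/β)·ΔT = 39.03 − (1.5 × 10⁻⁴/7.9 × 10⁻⁴)·(-2.9) = 39.5806 psu.
Increase required: 39.5806 − 38.61 = 0.9706 psu.

39.58 psu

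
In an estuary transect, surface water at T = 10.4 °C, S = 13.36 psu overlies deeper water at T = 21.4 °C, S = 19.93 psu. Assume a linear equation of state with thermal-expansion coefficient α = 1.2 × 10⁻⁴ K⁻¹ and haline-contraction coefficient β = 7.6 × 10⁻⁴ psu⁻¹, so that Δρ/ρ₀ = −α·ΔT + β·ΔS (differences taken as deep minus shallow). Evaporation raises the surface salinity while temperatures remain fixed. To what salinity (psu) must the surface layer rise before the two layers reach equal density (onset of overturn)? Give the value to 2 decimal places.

18.19 psu

Neutral buoyancy requires −α(T_deep − T_surf) + β(S_deep − S_surf′) = 0.
S_surf′ = S_deep − (α/β)·ΔT = 19.93 − (1.2 × 10⁻⁴/7.6 × 10⁻⁴)·(+11.0) = 18.1932 psu.
Increase required: 18.1932 − 13.36 = 4.8332 psu.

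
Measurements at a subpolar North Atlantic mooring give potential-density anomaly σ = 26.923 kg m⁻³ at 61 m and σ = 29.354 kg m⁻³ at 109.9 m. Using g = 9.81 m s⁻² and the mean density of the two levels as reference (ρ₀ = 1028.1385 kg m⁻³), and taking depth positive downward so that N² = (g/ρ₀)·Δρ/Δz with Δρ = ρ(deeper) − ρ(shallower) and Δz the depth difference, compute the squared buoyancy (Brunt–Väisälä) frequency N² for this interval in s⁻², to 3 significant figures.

Δρ = 1029.354 − 1026.923 = 2.431 kg m⁻³ over Δz = 109.9 − 61 = 48.9 m.
N² = (9.81/1028.1385) × (2.431/48.9) = 4.7434 × 10⁻⁴ s⁻² ≈ 4.74 × 10⁻⁴ s⁻².

4.74 × 10⁻⁴ s⁻²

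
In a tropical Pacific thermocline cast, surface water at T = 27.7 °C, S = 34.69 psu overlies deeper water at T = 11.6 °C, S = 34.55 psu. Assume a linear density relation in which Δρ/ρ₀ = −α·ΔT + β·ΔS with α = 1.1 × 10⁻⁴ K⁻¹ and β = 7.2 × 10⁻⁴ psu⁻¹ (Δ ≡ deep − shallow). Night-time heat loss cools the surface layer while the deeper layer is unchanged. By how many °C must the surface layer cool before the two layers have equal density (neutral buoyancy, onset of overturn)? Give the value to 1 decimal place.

Neutral buoyancy requires Δρ = 0, i.e. −α(T_deep − T_surf′) + β(S_deep − S_surf) = 0.
T_surf′ = T_deep − (β/α)·ΔS = 11.6 − (7.2 × 10⁻⁴/1.1 × 10⁻⁴)·(-0.14) = 12.516 °C.
Cooling required: 27.7 − (12.516) = 15.184 °C.

15.2 °C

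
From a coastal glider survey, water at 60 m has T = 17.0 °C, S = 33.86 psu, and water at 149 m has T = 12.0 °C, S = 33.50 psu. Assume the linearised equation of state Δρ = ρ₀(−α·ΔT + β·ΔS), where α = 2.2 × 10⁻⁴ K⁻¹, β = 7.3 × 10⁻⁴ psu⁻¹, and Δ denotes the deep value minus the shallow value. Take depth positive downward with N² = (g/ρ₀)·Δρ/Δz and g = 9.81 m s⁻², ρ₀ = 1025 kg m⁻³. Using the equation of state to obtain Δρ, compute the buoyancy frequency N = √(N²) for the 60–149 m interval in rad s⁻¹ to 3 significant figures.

9.61 × 10⁻³ rad s⁻¹

ΔT = -5.0 K, ΔS = -0.36 psu (deep − shallow).
Δρ/ρ₀ = −αΔT + βΔS = 1.10 × 10⁻³ − 2.628 × 10⁻⁴ = 8.372 × 10⁻⁴, so Δρ ≈ 0.8581 kg m⁻³.
N² = (g/ρ₀)·Δρ/Δz = g·(Δρ/ρ₀)/Δz = 9.81 × 8.372 × 10⁻⁴ / 89 = 9.2280 × 10⁻⁵ s⁻².
N = √(9.2280 × 10⁻⁵) = 9.6062 × 10⁻³ rad s⁻¹ ≈ 9.61 × 10⁻³ rad s⁻¹.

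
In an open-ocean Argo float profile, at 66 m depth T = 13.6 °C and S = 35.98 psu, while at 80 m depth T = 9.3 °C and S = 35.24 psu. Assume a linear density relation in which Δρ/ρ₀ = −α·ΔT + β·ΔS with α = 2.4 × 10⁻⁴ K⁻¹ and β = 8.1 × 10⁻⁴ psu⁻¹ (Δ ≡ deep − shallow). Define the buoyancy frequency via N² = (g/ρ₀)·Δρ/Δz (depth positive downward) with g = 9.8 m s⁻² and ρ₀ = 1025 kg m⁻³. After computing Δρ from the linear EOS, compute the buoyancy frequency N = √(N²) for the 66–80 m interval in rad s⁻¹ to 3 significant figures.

ΔT = -4.3 K, ΔS = -0.74 psu (deep − shallow).
Δρ/ρ₀ = −αΔT + βΔS = 1.032 × 10⁻³ − 5.994 × 10⁻⁴ = 4.326 × 10⁻⁴, so Δρ ≈ 0.4434 kg m⁻³.
N² = (g/ρ₀)·Δρ/Δz = g·(Δρ/ρ₀)/Δz = 9.8 × 4.326 × 10⁻⁴ / 14 = 3.0282 × 10⁻⁴ s⁻².
N = √(3.0282 × 10⁻⁴) = 0.017402 rad s⁻¹ ≈ 0.0174 rad s⁻¹.

0.0174 rad s⁻¹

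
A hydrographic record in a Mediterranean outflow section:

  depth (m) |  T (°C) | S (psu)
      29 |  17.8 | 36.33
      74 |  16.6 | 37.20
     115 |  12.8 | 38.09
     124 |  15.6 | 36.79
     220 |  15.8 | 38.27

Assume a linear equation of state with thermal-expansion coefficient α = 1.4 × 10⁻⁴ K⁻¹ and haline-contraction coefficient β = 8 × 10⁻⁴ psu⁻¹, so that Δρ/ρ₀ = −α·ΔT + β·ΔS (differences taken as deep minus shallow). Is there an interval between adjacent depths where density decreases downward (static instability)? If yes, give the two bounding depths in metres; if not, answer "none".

Evaluate Δρ/ρ₀ = −αΔT + βΔS across each adjacent pair:
  29–74 m: −αΔT+βΔS = −(1.4 × 10⁻⁴)(-1.2)+(8 × 10⁻⁴)(+0.87) = 8.6 × 10⁻⁴ → stable
  74–115 m: −αΔT+βΔS = −(1.4 × 10⁻⁴)(-3.8)+(8 × 10⁻⁴)(+0.89) = 1.2 × 10⁻³ → stable
  115–124 m: −αΔT+βΔS = −(1.4 × 10⁻⁴)(+2.8)+(8 × 10⁻⁴)(-1.30) = -1.4 × 10⁻³ → UNSTABLE
  124–220 m: −αΔT+βΔS = −(1.4 × 10⁻⁴)(+0.2)+(8 × 10⁻⁴)(+1.48) = 1.2 × 10⁻³ → stable
The 115–124 m interval has Δρ < 0: lighter water underlies denser water.

115–124 m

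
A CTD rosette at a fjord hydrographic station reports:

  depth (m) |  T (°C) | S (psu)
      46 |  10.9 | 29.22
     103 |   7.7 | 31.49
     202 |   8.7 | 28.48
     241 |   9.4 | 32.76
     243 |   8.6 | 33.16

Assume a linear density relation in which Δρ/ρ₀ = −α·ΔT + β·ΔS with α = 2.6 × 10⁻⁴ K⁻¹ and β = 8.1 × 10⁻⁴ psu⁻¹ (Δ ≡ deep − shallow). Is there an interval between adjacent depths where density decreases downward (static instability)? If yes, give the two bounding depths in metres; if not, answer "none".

103–202 m

Evaluate Δρ/ρ₀ = −αΔT + βΔS across each adjacent pair:
  46–103 m: −αΔT+βΔS = −(2.6 × 10⁻⁴)(-3.2)+(8.1 × 10⁻⁴)(+2.27) = 2.7 × 10⁻³ → stable
  103–202 m: −αΔT+βΔS = −(2.6 × 10⁻⁴)(+1.0)+(8.1 × 10⁻⁴)(-3.01) = -2.7 × 10⁻³ → UNSTABLE
  202–241 m: −αΔT+βΔS = −(2.6 × 10⁻⁴)(+0.7)+(8.1 × 10⁻⁴)(+4.28) = 3.3 × 10⁻³ → stable
  241–243 m: −αΔT+βΔS = −(2.6 × 10⁻⁴)(-0.8)+(8.1 × 10⁻⁴)(+0.40) = 5.3 × 10⁻⁴ → stable
The 103–202 m interval has Δρ < 0: lighter water underlies denser water.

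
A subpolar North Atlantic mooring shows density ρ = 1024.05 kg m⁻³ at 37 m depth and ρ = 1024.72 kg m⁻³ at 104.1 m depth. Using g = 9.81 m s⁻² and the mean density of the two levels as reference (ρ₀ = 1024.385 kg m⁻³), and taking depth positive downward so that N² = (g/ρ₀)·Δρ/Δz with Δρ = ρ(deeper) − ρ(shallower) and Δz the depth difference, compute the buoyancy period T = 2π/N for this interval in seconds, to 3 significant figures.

643 s

Δρ = 1024.72 − 1024.05 = 0.67 kg m⁻³ over Δz = 104.1 − 37 = 67.1 m.
N² = (9.81/1024.385) × (0.67/67.1) = 9.5622 × 10⁻⁵ s⁻².
N = √(9.5622 × 10⁻⁵) = 9.7787 × 10⁻³ rad s⁻¹, so T = 2π/N = 642.54 s ≈ 643 s.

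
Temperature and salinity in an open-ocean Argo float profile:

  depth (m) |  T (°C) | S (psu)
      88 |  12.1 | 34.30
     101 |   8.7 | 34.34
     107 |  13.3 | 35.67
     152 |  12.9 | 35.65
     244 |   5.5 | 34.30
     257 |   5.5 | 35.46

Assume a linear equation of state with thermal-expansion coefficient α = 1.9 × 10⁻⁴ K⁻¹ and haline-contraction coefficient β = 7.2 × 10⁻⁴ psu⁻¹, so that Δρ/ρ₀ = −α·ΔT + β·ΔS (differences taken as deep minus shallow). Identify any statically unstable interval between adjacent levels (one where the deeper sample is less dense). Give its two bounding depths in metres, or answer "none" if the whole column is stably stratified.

Evaluate Δρ/ρ₀ = −αΔT + βΔS across each adjacent pair:
  88–101 m: −αΔT+βΔS = −(1.9 × 10⁻⁴)(-3.4)+(7.2 × 10⁻⁴)(+0.04) = 6.7 × 10⁻⁴ → stable
  101–107 m: −αΔT+βΔS = −(1.9 × 10⁻⁴)(+4.6)+(7.2 × 10⁻⁴)(+1.33) = 8.4 × 10⁻⁵ → stable
  107–152 m: −αΔT+βΔS = −(1.9 × 10⁻⁴)(-0.4)+(7.2 × 10⁻⁴)(-0.02) = 6.2 × 10⁻⁵ → stable
  152–244 m: −αΔT+βΔS = −(1.9 × 10⁻⁴)(-7.4)+(7.2 × 10⁻⁴)(-1.35) = 4.3 × 10⁻⁴ → stable
  244–257 m: −αΔT+βΔS = −(1.9 × 10⁻⁴)(+0.0)+(7.2 × 10⁻⁴)(+1.16) = 8.4 × 10⁻⁴ → stable
Every interval has Δρ > 0: the column is stably stratified throughout.

none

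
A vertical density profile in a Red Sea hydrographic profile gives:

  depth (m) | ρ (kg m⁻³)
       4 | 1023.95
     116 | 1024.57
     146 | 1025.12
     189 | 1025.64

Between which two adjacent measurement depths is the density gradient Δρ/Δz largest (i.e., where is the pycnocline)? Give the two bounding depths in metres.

116–146 m

Compute the density gradient over each adjacent pair:
  4–116 m: Δρ/Δz = 0.62/112 = 5.5 × 10⁻³ kg m⁻⁴
  116–146 m: Δρ/Δz = 0.55/30 = 0.018 kg m⁻⁴
  146–189 m: Δρ/Δz = 0.52/43 = 0.012 kg m⁻⁴
The largest gradient is in the 116–146 m interval — the pycnocline.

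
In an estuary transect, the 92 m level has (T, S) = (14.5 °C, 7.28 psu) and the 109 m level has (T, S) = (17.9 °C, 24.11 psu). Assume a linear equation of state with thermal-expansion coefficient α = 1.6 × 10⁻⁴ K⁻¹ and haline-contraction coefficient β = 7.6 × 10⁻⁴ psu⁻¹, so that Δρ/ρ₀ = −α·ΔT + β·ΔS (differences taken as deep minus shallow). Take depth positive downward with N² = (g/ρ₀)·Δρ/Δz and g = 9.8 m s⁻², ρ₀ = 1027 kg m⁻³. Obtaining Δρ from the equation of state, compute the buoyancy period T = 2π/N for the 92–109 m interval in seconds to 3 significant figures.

74.8 s

ΔT = +3.4 K, ΔS = +16.83 psu (deep − shallow).
Δρ/ρ₀ = −αΔT + βΔS = -5.44 × 10⁻⁴ + 0.0127908 = 0.0122468, so Δρ ≈ 12.58 kg m⁻³.
N² = (g/ρ₀)·Δρ/Δz = g·(Δρ/ρ₀)/Δz = 9.8 × 0.0122468 / 17 = 7.0599 × 10⁻³ s⁻².
N = √(7.0599 × 10⁻³) = 0.084023 rad s⁻¹ → T = 2π/N = 74.779 s ≈ 74.8 s.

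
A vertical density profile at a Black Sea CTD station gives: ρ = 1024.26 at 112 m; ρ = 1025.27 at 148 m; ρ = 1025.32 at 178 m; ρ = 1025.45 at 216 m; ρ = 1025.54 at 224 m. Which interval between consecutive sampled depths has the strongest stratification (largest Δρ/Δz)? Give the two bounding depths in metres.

112–148 m

Compute the density gradient over each adjacent pair:
  112–148 m: Δρ/Δz = 1.01/36 = 0.028 kg m⁻⁴
  148–178 m: Δρ/Δz = 0.05/30 = 1.7 × 10⁻³ kg m⁻⁴
  178–216 m: Δρ/Δz = 0.13/38 = 3.4 × 10⁻³ kg m⁻⁴
  216–224 m: Δρ/Δz = 0.09/8 = 0.011 kg m⁻⁴
The largest gradient is in the 112–148 m interval — the pycnocline.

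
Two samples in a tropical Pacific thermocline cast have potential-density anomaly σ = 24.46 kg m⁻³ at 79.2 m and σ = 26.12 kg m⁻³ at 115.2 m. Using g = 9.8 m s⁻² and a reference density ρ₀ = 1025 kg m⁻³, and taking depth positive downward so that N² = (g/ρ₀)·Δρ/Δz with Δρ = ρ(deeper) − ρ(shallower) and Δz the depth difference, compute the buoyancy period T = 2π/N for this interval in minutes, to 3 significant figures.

Δρ = 1026.12 − 1024.46 = 1.66 kg m⁻³ over Δz = 115.2 − 79.2 = 36 m.
N² = (9.8/1025) × (1.66/36) = 4.4087 × 10⁻⁴ s⁻².
N = √(4.4087 × 10⁻⁴) = 0.020997 rad s⁻¹, so T = 2π/N = 299.24 s = 4.9873 min ≈ 4.99 min.

4.99 min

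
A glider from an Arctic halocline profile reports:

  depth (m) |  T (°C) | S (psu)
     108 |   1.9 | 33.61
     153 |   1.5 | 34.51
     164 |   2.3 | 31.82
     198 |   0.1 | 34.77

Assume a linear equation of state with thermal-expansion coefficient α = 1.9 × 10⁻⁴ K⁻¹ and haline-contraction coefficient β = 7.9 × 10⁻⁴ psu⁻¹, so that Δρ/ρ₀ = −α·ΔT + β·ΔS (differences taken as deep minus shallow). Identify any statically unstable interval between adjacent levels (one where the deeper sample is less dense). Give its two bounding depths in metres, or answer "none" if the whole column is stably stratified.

Evaluate Δρ/ρ₀ = −αΔT + βΔS across each adjacent pair:
  108–153 m: −αΔT+βΔS = −(1.9 × 10⁻⁴)(-0.4)+(7.9 × 10⁻⁴)(+0.90) = 7.9 × 10⁻⁴ → stable
  153–164 m: −αΔT+βΔS = −(1.9 × 10⁻⁴)(+0.8)+(7.9 × 10⁻⁴)(-2.69) = -2.3 × 10⁻³ → UNSTABLE
  164–198 m: −αΔT+βΔS = −(1.9 × 10⁻⁴)(-2.2)+(7.9 × 10⁻⁴)(+2.95) = 2.7 × 10⁻³ → stable
The 153–164 m interval has Δρ < 0: lighter water underlies denser water.

153–164 m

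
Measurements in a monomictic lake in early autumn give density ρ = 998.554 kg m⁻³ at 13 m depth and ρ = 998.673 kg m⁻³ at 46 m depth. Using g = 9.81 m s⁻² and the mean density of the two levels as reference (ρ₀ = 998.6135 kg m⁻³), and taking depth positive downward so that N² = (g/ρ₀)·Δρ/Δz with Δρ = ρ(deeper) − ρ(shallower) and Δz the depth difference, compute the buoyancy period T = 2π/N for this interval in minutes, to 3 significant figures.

17.6 min

Δρ = 998.673 − 998.554 = 0.119 kg m⁻³ over Δz = 46 − 13 = 33 m.
N² = (9.81/998.6135) × (0.119/33) = 3.5425 × 10⁻⁵ s⁻².
N = √(3.5425 × 10⁻⁵) = 5.9519 × 10⁻³ rad s⁻¹, so T = 2π/N = 1.0557 × 10³ s = 17.595 min ≈ 17.6 min.
A positive N² confirms static stability across the interval.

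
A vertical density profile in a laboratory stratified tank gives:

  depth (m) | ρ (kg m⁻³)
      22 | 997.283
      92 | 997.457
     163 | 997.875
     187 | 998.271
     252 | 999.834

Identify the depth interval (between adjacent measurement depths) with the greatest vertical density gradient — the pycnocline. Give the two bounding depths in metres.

Compute the density gradient over each adjacent pair:
  22–92 m: Δρ/Δz = 0.174/70 = 2.5 × 10⁻³ kg m⁻⁴
  92–163 m: Δρ/Δz = 0.418/71 = 5.9 × 10⁻³ kg m⁻⁴
  163–187 m: Δρ/Δz = 0.396/24 = 0.017 kg m⁻⁴
  187–252 m: Δρ/Δz = 1.563/65 = 0.024 kg m⁻⁴
The largest gradient is in the 187–252 m interval — the pycnocline.

187–252 m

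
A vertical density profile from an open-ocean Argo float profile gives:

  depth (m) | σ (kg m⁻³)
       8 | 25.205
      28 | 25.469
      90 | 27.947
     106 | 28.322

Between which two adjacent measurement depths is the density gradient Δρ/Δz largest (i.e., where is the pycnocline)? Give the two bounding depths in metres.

Compute the density gradient over each adjacent pair:
  8–28 m: Δρ/Δz = 0.264/20 = 0.013 kg m⁻⁴
  28–90 m: Δρ/Δz = 2.478/62 = 0.040 kg m⁻⁴
  90–106 m: Δρ/Δz = 0.375/16 = 0.023 kg m⁻⁴
The largest gradient is in the 28–90 m interval — the pycnocline.

28–90 m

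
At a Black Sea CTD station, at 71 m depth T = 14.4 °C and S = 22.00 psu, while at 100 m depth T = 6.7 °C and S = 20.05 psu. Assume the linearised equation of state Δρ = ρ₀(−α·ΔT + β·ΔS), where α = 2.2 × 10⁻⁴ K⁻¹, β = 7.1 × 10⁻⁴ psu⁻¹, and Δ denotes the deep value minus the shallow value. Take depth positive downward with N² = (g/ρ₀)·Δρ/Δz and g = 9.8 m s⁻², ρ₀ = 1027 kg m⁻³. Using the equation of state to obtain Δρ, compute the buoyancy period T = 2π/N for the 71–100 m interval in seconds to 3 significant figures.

ΔT = -7.7 K, ΔS = -1.95 psu (deep − shallow).
Δρ/ρ₀ = −αΔT + βΔS = 1.694 × 10⁻³ − 1.3845 × 10⁻³ = 3.095 × 10⁻⁴, so Δρ ≈ 0.3179 kg m⁻³.
N² = (g/ρ₀)·Δρ/Δz = g·(Δρ/ρ₀)/Δz = 9.8 × 3.095 × 10⁻⁴ / 29 = 1.0459 × 10⁻⁴ s⁻².
N = √(1.0459 × 10⁻⁴) = 0.010227 rad s⁻¹ → T = 2π/N = 614.37 s ≈ 614 s.

614 s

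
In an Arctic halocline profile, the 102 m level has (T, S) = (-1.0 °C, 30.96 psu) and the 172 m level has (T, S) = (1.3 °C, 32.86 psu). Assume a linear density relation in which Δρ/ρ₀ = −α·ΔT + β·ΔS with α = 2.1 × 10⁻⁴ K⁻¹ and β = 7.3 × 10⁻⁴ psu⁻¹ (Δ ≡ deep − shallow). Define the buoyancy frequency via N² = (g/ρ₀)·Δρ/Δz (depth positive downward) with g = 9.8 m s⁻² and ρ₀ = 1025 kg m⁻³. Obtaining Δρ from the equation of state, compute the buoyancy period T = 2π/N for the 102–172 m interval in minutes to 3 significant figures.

9.31 min

ΔT = +2.3 K, ΔS = +1.90 psu (deep − shallow).
Δρ/ρ₀ = −αΔT + βΔS = -4.83 × 10⁻⁴ + 1.387 × 10⁻³ = 9.04 × 10⁻⁴, so Δρ ≈ 0.9266 kg m⁻³.
N² = (g/ρ₀)·Δρ/Δz = g·(Δρ/ρ₀)/Δz = 9.8 × 9.04 × 10⁻⁴ / 70 = 1.2656 × 10⁻⁴ s⁻².
N = √(1.2656 × 10⁻⁴) = 0.011250 rad s⁻¹ → T = 2π/N = 558.51 s = 9.3085 min ≈ 9.31 min.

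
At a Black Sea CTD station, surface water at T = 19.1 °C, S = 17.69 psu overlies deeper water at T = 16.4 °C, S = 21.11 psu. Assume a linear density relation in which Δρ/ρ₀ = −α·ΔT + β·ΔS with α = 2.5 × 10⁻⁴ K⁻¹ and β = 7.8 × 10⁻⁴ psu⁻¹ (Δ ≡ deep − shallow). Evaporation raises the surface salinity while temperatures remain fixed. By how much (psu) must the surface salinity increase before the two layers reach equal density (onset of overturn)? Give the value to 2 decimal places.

4.29 psu

Neutral buoyancy requires −α(T_deep − T_surf) + β(S_deep − S_surf′) = 0.
S_surf′ = S_deep − (α/β)·ΔT = 21.11 − (2.5 × 10⁻⁴/7.8 × 10⁻⁴)·(-2.7) = 21.9754 psu.
Increase required: 21.9754 − 17.69 = 4.2854 psu.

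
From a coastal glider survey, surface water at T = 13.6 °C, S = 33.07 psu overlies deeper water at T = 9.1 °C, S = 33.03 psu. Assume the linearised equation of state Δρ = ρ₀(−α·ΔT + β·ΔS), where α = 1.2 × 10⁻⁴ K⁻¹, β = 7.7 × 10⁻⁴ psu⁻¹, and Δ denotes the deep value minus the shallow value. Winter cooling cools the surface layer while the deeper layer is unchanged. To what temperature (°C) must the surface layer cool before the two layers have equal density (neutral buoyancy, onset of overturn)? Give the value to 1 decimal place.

Neutral buoyancy requires Δρ = 0, i.e. −α(T_deep − T_surf′) + β(S_deep − S_surf) = 0.
T_surf′ = T_deep − (β/α)·ΔS = 9.1 − (7.7 × 10⁻⁴/1.2 × 10⁻⁴)·(-0.04) = 9.357 °C.
Cooling required: 13.6 − (9.357) = 4.243 °C.

9.4 °C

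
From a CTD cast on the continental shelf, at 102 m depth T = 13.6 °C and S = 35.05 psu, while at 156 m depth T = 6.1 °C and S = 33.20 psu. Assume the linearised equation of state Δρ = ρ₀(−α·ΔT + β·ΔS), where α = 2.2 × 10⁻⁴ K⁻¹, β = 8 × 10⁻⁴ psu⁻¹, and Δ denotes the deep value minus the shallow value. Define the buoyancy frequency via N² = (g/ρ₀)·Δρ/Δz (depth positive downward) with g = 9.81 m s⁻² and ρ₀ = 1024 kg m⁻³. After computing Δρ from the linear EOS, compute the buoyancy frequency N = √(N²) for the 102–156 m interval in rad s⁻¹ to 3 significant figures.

5.56 × 10⁻³ rad s⁻¹

ΔT = -7.5 K, ΔS = -1.85 psu (deep − shallow).
Δρ/ρ₀ = −αΔT + βΔS = 1.65 × 10⁻³ − 1.48 × 10⁻³ = 1.70 × 10⁻⁴, so Δρ ≈ 0.1741 kg m⁻³.
N² = (g/ρ₀)·Δρ/Δz = g·(Δρ/ρ₀)/Δz = 9.81 × 1.70 × 10⁻⁴ / 54 = 3.0883 × 10⁻⁵ s⁻².
N = √(3.0883 × 10⁻⁵) = 5.5572 × 10⁻³ rad s⁻¹ ≈ 5.56 × 10⁻³ rad s⁻¹.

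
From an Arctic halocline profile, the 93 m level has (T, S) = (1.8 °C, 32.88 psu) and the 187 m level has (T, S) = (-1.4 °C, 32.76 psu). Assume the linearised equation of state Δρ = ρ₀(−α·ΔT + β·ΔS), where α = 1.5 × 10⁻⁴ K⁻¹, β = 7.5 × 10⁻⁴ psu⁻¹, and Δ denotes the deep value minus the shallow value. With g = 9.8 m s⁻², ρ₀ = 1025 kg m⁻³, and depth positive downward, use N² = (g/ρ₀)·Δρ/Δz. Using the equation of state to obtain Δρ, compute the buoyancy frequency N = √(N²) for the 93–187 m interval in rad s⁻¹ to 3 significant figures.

ΔT = -3.2 K, ΔS = -0.12 psu (deep − shallow).
Δρ/ρ₀ = −αΔT + βΔS = 4.80 × 10⁻⁴ − 9.00 × 10⁻⁵ = 3.90 × 10⁻⁴, so Δρ ≈ 0.3997 kg m⁻³.
N² = (g/ρ₀)·Δρ/Δz = g·(Δρ/ρ₀)/Δz = 9.8 × 3.90 × 10⁻⁴ / 94 = 4.0660 × 10⁻⁵ s⁻².
N = √(4.0660 × 10⁻⁵) = 6.3765 × 10⁻³ rad s⁻¹ ≈ 6.38 × 10⁻³ rad s⁻¹.

6.38 × 10⁻³ rad s⁻¹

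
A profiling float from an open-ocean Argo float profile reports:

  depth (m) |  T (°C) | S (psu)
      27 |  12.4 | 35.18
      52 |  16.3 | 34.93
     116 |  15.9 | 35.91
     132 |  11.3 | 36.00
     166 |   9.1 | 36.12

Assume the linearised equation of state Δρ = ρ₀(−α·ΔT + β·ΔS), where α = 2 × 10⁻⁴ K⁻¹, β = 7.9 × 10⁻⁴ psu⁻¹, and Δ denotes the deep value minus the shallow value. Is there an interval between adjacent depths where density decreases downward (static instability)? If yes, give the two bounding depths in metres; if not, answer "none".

27–52 m

Evaluate Δρ/ρ₀ = −αΔT + βΔS across each adjacent pair:
  27–52 m: −αΔT+βΔS = −(2 × 10⁻⁴)(+3.9)+(7.9 × 10⁻⁴)(-0.25) = -9.8 × 10⁻⁴ → UNSTABLE
  52–116 m: −αΔT+βΔS = −(2 × 10⁻⁴)(-0.4)+(7.9 × 10⁻⁴)(+0.98) = 8.5 × 10⁻⁴ → stable
  116–132 m: −αΔT+βΔS = −(2 × 10⁻⁴)(-4.6)+(7.9 × 10⁻⁴)(+0.09) = 9.9 × 10⁻⁴ → stable
  132–166 m: −αΔT+βΔS = −(2 × 10⁻⁴)(-2.2)+(7.9 × 10⁻⁴)(+0.12) = 5.3 × 10⁻⁴ → stable
The 27–52 m interval has Δρ < 0: lighter water underlies denser water.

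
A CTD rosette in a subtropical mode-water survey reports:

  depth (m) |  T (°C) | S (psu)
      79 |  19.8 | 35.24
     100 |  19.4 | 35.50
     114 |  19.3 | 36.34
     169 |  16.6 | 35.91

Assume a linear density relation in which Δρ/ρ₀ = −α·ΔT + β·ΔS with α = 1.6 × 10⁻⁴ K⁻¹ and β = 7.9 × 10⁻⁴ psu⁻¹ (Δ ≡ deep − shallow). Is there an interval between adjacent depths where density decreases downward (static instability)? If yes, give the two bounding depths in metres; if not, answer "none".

none

Evaluate Δρ/ρ₀ = −αΔT + βΔS across each adjacent pair:
  79–100 m: −αΔT+βΔS = −(1.6 × 10⁻⁴)(-0.4)+(7.9 × 10⁻⁴)(+0.26) = 2.7 × 10⁻⁴ → stable
  100–114 m: −αΔT+βΔS = −(1.6 × 10⁻⁴)(-0.1)+(7.9 × 10⁻⁴)(+0.84) = 6.8 × 10⁻⁴ → stable
  114–169 m: −αΔT+βΔS = −(1.6 × 10⁻⁴)(-2.7)+(7.9 × 10⁻⁴)(-0.43) = 9.2 × 10⁻⁵ → stable
Every interval has Δρ > 0: the column is stably stratified throughout.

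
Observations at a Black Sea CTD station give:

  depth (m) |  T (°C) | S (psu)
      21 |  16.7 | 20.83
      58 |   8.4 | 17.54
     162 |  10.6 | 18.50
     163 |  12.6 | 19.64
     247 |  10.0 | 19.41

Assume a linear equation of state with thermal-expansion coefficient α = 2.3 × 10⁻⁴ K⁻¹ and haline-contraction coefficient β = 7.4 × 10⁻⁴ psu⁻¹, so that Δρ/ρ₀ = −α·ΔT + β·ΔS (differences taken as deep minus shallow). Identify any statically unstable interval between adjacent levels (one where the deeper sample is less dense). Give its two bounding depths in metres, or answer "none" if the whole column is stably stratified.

21–58 m

Evaluate Δρ/ρ₀ = −αΔT + βΔS across each adjacent pair:
  21–58 m: −αΔT+βΔS = −(2.3 × 10⁻⁴)(-8.3)+(7.4 × 10⁻⁴)(-3.29) = -5.3 × 10⁻⁴ → UNSTABLE
  58–162 m: −αΔT+βΔS = −(2.3 × 10⁻⁴)(+2.2)+(7.4 × 10⁻⁴)(+0.96) = 2.0 × 10⁻⁴ → stable
  162–163 m: −αΔT+βΔS = −(2.3 × 10⁻⁴)(+2.0)+(7.4 × 10⁻⁴)(+1.14) = 3.8 × 10⁻⁴ → stable
  163–247 m: −αΔT+βΔS = −(2.3 × 10⁻⁴)(-2.6)+(7.4 × 10⁻⁴)(-0.23) = 4.3 × 10⁻⁴ → stable
The 21–58 m interval has Δρ < 0: lighter water underlies denser water.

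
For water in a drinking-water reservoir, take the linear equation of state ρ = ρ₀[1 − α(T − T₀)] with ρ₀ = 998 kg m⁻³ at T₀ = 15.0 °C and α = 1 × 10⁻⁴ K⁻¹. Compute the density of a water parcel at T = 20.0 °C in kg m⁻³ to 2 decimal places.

997.50 kg m⁻³

T − T₀ = +5.0 K.
Bracket = 1 − α·(+5.0) = 1 + (-5.00 × 10⁻⁴) = 0.9995000.
ρ = 998 × 0.9995000 = 997.50 kg m⁻³.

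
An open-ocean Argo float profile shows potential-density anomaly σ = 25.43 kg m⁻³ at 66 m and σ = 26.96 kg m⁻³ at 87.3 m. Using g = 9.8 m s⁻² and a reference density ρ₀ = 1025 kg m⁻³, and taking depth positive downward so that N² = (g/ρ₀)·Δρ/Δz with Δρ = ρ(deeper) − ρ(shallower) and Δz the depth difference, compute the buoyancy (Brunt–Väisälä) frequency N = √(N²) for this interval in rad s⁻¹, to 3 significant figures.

Δρ = 1026.96 − 1025.43 = 1.53 kg m⁻³ over Δz = 87.3 − 66 = 21.3 m.
N² = (9.8/1025) × (1.53/21.3) = 6.8677 × 10⁻⁴ s⁻².
N = √(6.8677 × 10⁻⁴) = 0.026206 rad s⁻¹ ≈ 0.0262 rad s⁻¹.

0.0262 rad s⁻¹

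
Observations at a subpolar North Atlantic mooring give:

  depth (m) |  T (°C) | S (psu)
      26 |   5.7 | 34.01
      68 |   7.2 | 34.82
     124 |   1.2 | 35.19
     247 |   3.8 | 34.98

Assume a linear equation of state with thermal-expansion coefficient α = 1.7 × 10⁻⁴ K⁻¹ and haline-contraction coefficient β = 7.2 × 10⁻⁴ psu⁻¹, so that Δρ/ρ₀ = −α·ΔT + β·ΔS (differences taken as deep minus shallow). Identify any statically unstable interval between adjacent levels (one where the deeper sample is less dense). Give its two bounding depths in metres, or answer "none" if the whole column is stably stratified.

124–247 m

Evaluate Δρ/ρ₀ = −αΔT + βΔS across each adjacent pair:
  26–68 m: −αΔT+βΔS = −(1.7 × 10⁻⁴)(+1.5)+(7.2 × 10⁻⁴)(+0.81) = 3.3 × 10⁻⁴ → stable
  68–124 m: −αΔT+βΔS = −(1.7 × 10⁻⁴)(-6.0)+(7.2 × 10⁻⁴)(+0.37) = 1.3 × 10⁻³ → stable
  124–247 m: −αΔT+βΔS = −(1.7 × 10⁻⁴)(+2.6)+(7.2 × 10⁻⁴)(-0.21) = -5.9 × 10⁻⁴ → UNSTABLE
The 124–247 m interval has Δρ < 0: lighter water underlies denser water.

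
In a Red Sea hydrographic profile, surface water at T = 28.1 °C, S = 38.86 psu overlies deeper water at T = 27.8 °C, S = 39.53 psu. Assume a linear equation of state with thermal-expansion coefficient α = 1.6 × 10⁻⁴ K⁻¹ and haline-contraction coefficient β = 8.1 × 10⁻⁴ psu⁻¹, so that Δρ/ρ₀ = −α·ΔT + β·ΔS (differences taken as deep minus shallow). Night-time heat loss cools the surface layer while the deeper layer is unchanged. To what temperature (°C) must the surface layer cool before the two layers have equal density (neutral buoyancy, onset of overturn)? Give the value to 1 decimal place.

24.4 °C

Neutral buoyancy requires Δρ = 0, i.e. −α(T_deep − T_surf′) + β(S_deep − S_surf) = 0.
T_surf′ = T_deep − (β/α)·ΔS = 27.8 − (8.1 × 10⁻⁴/1.6 × 10⁻⁴)·(+0.67) = 24.408 °C.
Cooling required: 28.1 − (24.408) = 3.692 °C.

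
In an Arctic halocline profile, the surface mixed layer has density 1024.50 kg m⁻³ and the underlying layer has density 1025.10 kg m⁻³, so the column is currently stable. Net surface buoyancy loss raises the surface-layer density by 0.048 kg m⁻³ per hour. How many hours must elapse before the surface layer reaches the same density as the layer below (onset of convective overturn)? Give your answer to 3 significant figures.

Density deficit of the surface layer: 1025.10 − 1024.50 = 0.6 kg m⁻³.
Required change = 0.6 / 0.048 = 12.5 hours.

12.5 hours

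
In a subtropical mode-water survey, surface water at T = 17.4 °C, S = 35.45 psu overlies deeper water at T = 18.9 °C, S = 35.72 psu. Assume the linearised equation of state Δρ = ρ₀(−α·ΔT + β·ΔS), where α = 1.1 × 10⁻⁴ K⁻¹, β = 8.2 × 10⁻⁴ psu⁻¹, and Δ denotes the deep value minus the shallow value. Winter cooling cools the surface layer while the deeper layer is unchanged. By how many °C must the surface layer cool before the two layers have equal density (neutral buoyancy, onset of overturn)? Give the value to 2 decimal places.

0.51 °C

Neutral buoyancy requires Δρ = 0, i.e. −α(T_deep − T_surf′) + β(S_deep − S_surf) = 0.
T_surf′ = T_deep − (β/α)·ΔS = 18.9 − (8.2 × 10⁻⁴/1.1 × 10⁻⁴)·(+0.27) = 16.8873 °C.
Cooling required: 17.4 − (16.8873) = 0.5127 °C.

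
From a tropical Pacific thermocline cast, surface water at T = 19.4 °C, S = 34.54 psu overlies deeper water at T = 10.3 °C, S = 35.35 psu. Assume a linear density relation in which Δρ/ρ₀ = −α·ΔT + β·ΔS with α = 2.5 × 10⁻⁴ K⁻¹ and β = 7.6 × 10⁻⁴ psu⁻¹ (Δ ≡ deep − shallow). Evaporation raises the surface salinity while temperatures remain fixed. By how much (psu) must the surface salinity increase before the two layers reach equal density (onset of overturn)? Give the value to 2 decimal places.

Neutral buoyancy requires −α(T_deep − T_surf) + β(S_deep − S_surf′) = 0.
S_surf′ = S_deep − (α/β)·ΔT = 35.35 − (2.5 × 10⁻⁴/7.6 × 10⁻⁴)·(-9.1) = 38.3434 psu.
Increase required: 38.3434 − 34.54 = 3.8034 psu.

3.80 psu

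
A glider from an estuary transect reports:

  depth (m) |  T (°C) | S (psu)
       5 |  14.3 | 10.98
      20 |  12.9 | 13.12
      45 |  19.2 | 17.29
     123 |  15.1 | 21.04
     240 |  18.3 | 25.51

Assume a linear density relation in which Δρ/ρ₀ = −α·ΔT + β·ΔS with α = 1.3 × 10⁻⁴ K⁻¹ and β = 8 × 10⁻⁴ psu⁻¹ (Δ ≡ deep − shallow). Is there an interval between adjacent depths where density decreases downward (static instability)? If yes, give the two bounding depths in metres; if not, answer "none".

Evaluate Δρ/ρ₀ = −αΔT + βΔS across each adjacent pair:
  5–20 m: −αΔT+βΔS = −(1.3 × 10⁻⁴)(-1.4)+(8 × 10⁻⁴)(+2.14) = 1.9 × 10⁻³ → stable
  20–45 m: −αΔT+βΔS = −(1.3 × 10⁻⁴)(+6.3)+(8 × 10⁻⁴)(+4.17) = 2.5 × 10⁻³ → stable
  45–123 m: −αΔT+βΔS = −(1.3 × 10⁻⁴)(-4.1)+(8 × 10⁻⁴)(+3.75) = 3.5 × 10⁻³ → stable
  123–240 m: −αΔT+βΔS = −(1.3 × 10⁻⁴)(+3.2)+(8 × 10⁻⁴)(+4.47) = 3.2 × 10⁻³ → stable
Every interval has Δρ > 0: the column is stably stratified throughout.

none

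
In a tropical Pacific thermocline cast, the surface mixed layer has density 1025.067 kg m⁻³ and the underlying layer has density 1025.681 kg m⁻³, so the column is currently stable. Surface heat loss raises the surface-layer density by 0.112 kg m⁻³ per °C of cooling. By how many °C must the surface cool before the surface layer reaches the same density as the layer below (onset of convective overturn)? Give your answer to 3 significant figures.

Density deficit of the surface layer: 1025.681 − 1025.067 = 0.614 kg m⁻³.
Required change = 0.614 / 0.112 = 5.48 °C.

5.48 °C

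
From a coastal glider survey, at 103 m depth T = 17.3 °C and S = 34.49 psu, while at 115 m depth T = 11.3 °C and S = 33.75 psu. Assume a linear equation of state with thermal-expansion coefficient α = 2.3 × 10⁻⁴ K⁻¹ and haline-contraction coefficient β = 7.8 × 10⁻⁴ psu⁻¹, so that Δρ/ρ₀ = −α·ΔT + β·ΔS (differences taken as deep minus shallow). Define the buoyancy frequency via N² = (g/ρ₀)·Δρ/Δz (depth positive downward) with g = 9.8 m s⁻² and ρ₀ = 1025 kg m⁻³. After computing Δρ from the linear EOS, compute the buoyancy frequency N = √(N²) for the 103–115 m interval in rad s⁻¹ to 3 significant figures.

ΔT = -6.0 K, ΔS = -0.74 psu (deep − shallow).
Δρ/ρ₀ = −αΔT + βΔS = 1.38 × 10⁻³ − 5.772 × 10⁻⁴ = 8.028 × 10⁻⁴, so Δρ ≈ 0.8229 kg m⁻³.
N² = (g/ρ₀)·Δρ/Δz = g·(Δρ/ρ₀)/Δz = 9.8 × 8.028 × 10⁻⁴ / 12 = 6.5562 × 10⁻⁴ s⁻².
N = √(6.5562 × 10⁻⁴) = 0.025605 rad s⁻¹ ≈ 0.0256 rad s⁻¹.

0.0256 rad s⁻¹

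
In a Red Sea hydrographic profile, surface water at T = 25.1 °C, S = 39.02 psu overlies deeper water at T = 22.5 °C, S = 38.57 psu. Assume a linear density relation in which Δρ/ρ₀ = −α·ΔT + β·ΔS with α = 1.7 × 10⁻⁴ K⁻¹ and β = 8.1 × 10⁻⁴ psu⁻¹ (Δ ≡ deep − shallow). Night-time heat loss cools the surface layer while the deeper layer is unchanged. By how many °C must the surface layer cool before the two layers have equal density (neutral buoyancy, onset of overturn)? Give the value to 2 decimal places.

0.46 °C

Neutral buoyancy requires Δρ = 0, i.e. −α(T_deep − T_surf′) + β(S_deep − S_surf) = 0.
T_surf′ = T_deep − (β/α)·ΔS = 22.5 − (8.1 × 10⁻⁴/1.7 × 10⁻⁴)·(-0.45) = 24.6441 °C.
Cooling required: 25.1 − (24.6441) = 0.4559 °C.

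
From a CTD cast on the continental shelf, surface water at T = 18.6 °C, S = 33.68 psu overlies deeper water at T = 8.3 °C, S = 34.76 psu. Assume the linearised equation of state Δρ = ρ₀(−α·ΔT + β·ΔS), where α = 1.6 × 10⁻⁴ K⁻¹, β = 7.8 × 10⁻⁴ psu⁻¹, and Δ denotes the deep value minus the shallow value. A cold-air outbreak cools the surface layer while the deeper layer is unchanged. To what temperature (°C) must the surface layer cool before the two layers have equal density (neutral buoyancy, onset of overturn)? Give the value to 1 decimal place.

Neutral buoyancy requires Δρ = 0, i.e. −α(T_deep − T_surf′) + β(S_deep − S_surf) = 0.
T_surf′ = T_deep − (β/α)·ΔS = 8.3 − (7.8 × 10⁻⁴/1.6 × 10⁻⁴)·(+1.08) = 3.035 °C.
Cooling required: 18.6 − (3.035) = 15.565 °C.

3.0 °C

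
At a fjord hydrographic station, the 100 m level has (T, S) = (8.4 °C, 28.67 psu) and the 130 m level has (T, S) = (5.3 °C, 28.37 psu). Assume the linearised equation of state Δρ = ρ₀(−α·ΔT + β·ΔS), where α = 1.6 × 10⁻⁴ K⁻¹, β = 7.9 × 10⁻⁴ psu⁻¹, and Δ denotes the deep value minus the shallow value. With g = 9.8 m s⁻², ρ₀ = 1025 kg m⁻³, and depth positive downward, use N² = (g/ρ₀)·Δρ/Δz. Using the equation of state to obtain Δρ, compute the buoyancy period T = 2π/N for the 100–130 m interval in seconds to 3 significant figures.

683 s

ΔT = -3.1 K, ΔS = -0.30 psu (deep − shallow).
Δρ/ρ₀ = −αΔT + βΔS = 4.96 × 10⁻⁴ − 2.37 × 10⁻⁴ = 2.59 × 10⁻⁴, so Δρ ≈ 0.2655 kg m⁻³.
N² = (g/ρ₀)·Δρ/Δz = g·(Δρ/ρ₀)/Δz = 9.8 × 2.59 × 10⁻⁴ / 30 = 8.4607 × 10⁻⁵ s⁻².
N = √(8.4607 × 10⁻⁵) = 9.1982 × 10⁻³ rad s⁻¹ → T = 2π/N = 683.09 s ≈ 683 s.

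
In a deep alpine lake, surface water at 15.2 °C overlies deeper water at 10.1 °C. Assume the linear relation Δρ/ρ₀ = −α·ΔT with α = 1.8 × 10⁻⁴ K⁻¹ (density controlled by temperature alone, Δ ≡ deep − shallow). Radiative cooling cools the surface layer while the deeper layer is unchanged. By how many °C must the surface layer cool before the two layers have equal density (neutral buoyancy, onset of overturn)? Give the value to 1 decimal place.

With temperature the only control, equal density requires T_surf′ = T_deep.
T_surf′ = 10.1 °C.
Cooling required: 15.2 − 10.1 = 5.1 °C.

5.1 °C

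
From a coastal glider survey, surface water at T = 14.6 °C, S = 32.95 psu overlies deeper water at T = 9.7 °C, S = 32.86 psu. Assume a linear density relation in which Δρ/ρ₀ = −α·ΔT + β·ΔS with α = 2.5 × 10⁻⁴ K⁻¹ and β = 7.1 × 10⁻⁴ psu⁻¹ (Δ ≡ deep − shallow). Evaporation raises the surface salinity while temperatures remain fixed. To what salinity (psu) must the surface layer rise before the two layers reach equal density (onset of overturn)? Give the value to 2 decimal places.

34.59 psu

Neutral buoyancy requires −α(T_deep − T_surf) + β(S_deep − S_surf′) = 0.
S_surf′ = S_deep − (α/β)·ΔT = 32.86 − (2.5 × 10⁻⁴/7.1 × 10⁻⁴)·(-4.9) = 34.5854 psu.
Increase required: 34.5854 − 32.95 = 1.6354 psu.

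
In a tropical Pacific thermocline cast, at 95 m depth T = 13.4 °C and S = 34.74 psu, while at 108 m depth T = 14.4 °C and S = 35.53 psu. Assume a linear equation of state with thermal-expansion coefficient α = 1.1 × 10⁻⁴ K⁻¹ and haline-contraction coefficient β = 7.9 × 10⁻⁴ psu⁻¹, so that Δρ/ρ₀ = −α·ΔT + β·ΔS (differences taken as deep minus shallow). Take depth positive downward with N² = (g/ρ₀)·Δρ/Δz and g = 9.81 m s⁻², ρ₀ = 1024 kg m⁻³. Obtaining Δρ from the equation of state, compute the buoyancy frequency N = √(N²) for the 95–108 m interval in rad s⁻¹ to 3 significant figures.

ΔT = +1.0 K, ΔS = +0.79 psu (deep − shallow).
Δρ/ρ₀ = −αΔT + βΔS = -1.10 × 10⁻⁴ + 6.241 × 10⁻⁴ = 5.141 × 10⁻⁴, so Δρ ≈ 0.5264 kg m⁻³.
N² = (g/ρ₀)·Δρ/Δz = g·(Δρ/ρ₀)/Δz = 9.81 × 5.141 × 10⁻⁴ / 13 = 3.8795 × 10⁻⁴ s⁻².
N = √(3.8795 × 10⁻⁴) = 0.019696 rad s⁻¹ ≈ 0.0197 rad s⁻¹.

0.0197 rad s⁻¹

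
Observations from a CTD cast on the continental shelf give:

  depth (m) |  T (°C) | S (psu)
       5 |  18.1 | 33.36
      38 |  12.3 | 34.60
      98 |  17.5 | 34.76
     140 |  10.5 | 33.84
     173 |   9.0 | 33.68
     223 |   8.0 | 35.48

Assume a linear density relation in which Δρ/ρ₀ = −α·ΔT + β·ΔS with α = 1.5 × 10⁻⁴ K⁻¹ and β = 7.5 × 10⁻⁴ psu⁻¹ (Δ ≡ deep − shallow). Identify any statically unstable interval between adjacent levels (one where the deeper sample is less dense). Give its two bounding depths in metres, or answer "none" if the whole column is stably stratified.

Evaluate Δρ/ρ₀ = −αΔT + βΔS across each adjacent pair:
  5–38 m: −αΔT+βΔS = −(1.5 × 10⁻⁴)(-5.8)+(7.5 × 10⁻⁴)(+1.24) = 1.8 × 10⁻³ → stable
  38–98 m: −αΔT+βΔS = −(1.5 × 10⁻⁴)(+5.2)+(7.5 × 10⁻⁴)(+0.16) = -6.6 × 10⁻⁴ → UNSTABLE
  98–140 m: −αΔT+βΔS = −(1.5 × 10⁻⁴)(-7.0)+(7.5 × 10⁻⁴)(-0.92) = 3.6 × 10⁻⁴ → stable
  140–173 m: −αΔT+βΔS = −(1.5 × 10⁻⁴)(-1.5)+(7.5 × 10⁻⁴)(-0.16) = 1.0 × 10⁻⁴ → stable
  173–223 m: −αΔT+βΔS = −(1.5 × 10⁻⁴)(-1.0)+(7.5 × 10⁻⁴)(+1.80) = 1.5 × 10⁻³ → stable
The 38–98 m interval has Δρ < 0: lighter water underlies denser water.

38–98 m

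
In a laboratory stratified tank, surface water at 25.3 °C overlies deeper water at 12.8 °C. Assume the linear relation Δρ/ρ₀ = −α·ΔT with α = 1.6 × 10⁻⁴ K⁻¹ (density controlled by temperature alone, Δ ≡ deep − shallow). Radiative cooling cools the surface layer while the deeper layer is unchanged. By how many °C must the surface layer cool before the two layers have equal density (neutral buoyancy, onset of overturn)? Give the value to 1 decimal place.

With temperature the only control, equal density requires T_surf′ = T_deep.
T_surf′ = 12.8 °C.
Cooling required: 25.3 − 12.8 = 12.5 °C.

12.5 °C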